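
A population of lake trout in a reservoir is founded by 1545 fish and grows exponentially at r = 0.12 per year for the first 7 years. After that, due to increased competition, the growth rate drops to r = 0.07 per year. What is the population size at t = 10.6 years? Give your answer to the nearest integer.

Phase 1: N(7) = 1545·e^(0.12×7) = 1545·e^0.84 = 3578.79.
Phase 2 runs for 10.6 − 7 = 3.6 years at r = 0.07.
N(10.6) = 3578.79·e^(0.07×3.6) = 3578.79·e^0.252 = 4604.45.

4604 fish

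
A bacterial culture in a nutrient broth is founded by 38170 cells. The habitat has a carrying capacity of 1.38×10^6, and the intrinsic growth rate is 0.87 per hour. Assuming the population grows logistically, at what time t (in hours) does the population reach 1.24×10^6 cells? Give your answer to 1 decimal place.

6.6 hours

A = (K − N₀)/N₀ = (1.38×10^6 − 38170)/38170 = 35.154.
Solve 1.38×10^6/(1 + 35.154·e^(−0.87t)) = 1.24×10^6: 1 + 35.154·e^(−0.87t) = 1.1129, so e^(−0.87t) = 0.00321167.
−0.87·t = ln(0.00321167) = -5.741, so t = 5.741/0.87 = 6.5988.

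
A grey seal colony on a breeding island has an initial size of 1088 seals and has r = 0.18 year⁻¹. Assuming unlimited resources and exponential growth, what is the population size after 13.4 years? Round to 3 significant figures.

12100 seals

N(t) = N₀·e^(rt) = 1088 × e^(0.18×13.4) = 1088 × e^2.412.
e^2.412 ≈ 11.156, so N ≈ 1088 × 11.156 = 12138.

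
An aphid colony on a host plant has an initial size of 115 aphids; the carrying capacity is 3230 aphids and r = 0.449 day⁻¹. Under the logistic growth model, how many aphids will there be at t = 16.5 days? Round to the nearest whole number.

A = (K − N₀)/N₀ = (3230 − 115)/115 = 27.087.
N(t) = K/(1 + A·e^(−rt)) = 3230/(1 + 27.087×e^(−0.449×16.5)).
e^(−7.409) = 0.00060608; denominator = 1 + 27.087×0.00060608 = 1.0164.
N = 3230/1.0164 = 3177.83.

3178 aphids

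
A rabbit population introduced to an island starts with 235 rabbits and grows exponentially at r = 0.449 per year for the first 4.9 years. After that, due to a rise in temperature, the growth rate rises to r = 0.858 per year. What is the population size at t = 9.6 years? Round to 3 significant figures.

Phase 1: N(4.9) = 235·e^(0.449×4.9) = 235·e^2.2 = 2121.09.
Phase 2 runs for 9.6 − 4.9 = 4.7 years at r = 0.858.
N(9.6) = 2121.09·e^(0.858×4.7) = 2121.09·e^4.033 = 119645.

120000 rabbits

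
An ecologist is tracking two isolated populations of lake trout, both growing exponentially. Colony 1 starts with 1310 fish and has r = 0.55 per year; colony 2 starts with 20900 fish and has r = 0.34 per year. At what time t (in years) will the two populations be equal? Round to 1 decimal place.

Set 1310·e^(0.55t) = 20900·e^(0.34t).
e^((0.55 − 0.34)t) = 20900/1310 → e^(0.21·t) = 15.954.
0.21·t = ln(15.954) = 2.7697, so t = 2.7697/0.21 = 13.189.

13.2 years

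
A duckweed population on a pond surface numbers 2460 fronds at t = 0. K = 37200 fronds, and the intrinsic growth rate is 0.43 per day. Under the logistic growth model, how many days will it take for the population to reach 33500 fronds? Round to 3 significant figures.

A = (K − N₀)/N₀ = (37200 − 2460)/2460 = 14.122.
Solve 37200/(1 + 14.122·e^(−0.43t)) = 33500: 1 + 14.122·e^(−0.43t) = 1.1104, so e^(−0.43t) = 0.007821.
−0.43·t = ln(0.007821) = -4.8509, so t = 4.8509/0.43 = 11.281.

11.3 days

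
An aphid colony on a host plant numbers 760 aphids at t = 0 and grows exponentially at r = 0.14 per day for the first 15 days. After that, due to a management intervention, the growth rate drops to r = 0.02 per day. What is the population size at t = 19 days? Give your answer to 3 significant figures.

Phase 1: N(15) = 760·e^(0.14×15) = 760·e^2.1 = 6206.29.
Phase 2 runs for 19 − 15 = 4 days at r = 0.02.
N(19) = 6206.29·e^(0.02×4) = 6206.29·e^0.08 = 6723.19.

6720 aphids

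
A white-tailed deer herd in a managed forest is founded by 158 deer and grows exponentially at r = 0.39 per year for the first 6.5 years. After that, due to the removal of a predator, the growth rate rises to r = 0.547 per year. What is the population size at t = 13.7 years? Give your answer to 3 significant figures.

102000 deer

Phase 1: N(6.5) = 158·e^(0.39×6.5) = 158·e^2.535 = 1993.4.
Phase 2 runs for 13.7 − 6.5 = 7.2 years at r = 0.547.
N(13.7) = 1993.4·e^(0.547×7.2) = 1993.4·e^3.938 = 102334.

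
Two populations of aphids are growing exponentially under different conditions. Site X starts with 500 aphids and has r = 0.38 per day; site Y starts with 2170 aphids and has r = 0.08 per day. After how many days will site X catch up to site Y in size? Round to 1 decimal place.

4.9 days

Set 500·e^(0.38t) = 2170·e^(0.08t).
e^((0.38 − 0.08)t) = 2170/500 → e^(0.3·t) = 4.34.
0.3·t = ln(4.34) = 1.4679, so t = 1.4679/0.3 = 4.8929.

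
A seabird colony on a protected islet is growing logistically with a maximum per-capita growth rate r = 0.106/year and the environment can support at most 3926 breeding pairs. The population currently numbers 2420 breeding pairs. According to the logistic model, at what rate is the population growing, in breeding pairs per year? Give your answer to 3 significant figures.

dN/dt = rN(1 − N/K) = 0.106 × 2420 × (1 − 2420/3926).
1 − 2420/3926 = 0.3836; dN/dt = 0.106 × 2420 × 0.3836 = 98.4.

98.4 breeding pairs per year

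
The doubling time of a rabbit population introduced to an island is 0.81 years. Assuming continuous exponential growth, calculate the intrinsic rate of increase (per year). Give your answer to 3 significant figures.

0.856 per year

r = ln(2)/t_d = 0.6931/0.81 = 0.85574.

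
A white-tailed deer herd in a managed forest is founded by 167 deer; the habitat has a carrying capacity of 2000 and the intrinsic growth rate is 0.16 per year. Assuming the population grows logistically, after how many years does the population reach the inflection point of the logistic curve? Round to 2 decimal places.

Logistic growth is fastest at N = K/2 = 1000.
A = (K − N₀)/N₀ = 10.976. Set K/(1 + A·e^(−rt)) = K/2 → A·e^(−rt) = 1.
e^(−0.16t) = 1/10.976 = 0.0911075, so t = ln(10.976)/0.16 = 2.3957/0.16 = 14.973.

14.97 years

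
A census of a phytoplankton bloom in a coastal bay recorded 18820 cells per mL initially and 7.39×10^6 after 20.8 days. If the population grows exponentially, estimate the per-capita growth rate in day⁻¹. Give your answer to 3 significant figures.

0.287 per day

From N(t) = N₀·e^(rt): e^(r·20.8) = 7.39×10^6/18820 = 392.67.
r·20.8 = ln(392.67) = 5.973, so r = 5.973/20.8 = 0.28716.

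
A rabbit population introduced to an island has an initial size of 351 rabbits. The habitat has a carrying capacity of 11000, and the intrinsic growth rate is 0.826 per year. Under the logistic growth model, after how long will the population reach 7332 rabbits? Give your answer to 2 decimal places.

A = (K − N₀)/N₀ = (11000 − 351)/351 = 30.339.
Solve 11000/(1 + 30.339·e^(−0.826t)) = 7332: 1 + 30.339·e^(−0.826t) = 1.5003, so e^(−0.826t) = 0.0164894.
−0.826·t = ln(0.0164894) = -4.105, so t = 4.105/0.826 = 4.9698.

4.97 years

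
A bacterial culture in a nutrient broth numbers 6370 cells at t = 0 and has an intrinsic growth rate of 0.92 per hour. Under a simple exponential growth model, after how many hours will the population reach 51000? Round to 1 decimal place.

2.3 hours

Set N₀·e^(rt) = 51000: e^(0.92·t) = 51000/6370 = 8.0063.
0.92·t = ln(8.0063) = 2.0802, so t = 2.0802/0.92 = 2.2611.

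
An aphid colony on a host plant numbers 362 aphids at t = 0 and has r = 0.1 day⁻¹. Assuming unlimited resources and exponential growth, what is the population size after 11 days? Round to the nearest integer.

1088 aphids

N(t) = N₀·e^(rt) = 362 × e^(0.1×11) = 362 × e^1.1.
e^1.1 ≈ 3.0042, so N ≈ 362 × 3.0042 = 1087.51.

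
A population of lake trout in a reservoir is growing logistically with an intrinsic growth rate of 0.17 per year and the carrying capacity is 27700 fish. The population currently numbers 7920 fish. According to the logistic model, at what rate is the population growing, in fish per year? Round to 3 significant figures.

961 fish per year

dN/dt = rN(1 − N/K) = 0.17 × 7920 × (1 − 7920/27700).
1 − 7920/27700 = 0.71408; dN/dt = 0.17 × 7920 × 0.71408 = 961.44.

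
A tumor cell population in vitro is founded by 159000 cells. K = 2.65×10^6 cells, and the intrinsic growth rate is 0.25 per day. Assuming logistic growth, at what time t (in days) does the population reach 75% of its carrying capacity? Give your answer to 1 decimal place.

15.4 days

A = (K − N₀)/N₀ = (2.65×10^6 − 159000)/159000 = 15.667.
Solve 2.65×10^6/(1 + 15.667·e^(−0.25t)) = 1.9875×10^6: 1 + 15.667·e^(−0.25t) = 1.3333, so e^(−0.25t) = 0.0212766.
−0.25·t = ln(0.0212766) = -3.8501, so t = 3.8501/0.25 = 15.401.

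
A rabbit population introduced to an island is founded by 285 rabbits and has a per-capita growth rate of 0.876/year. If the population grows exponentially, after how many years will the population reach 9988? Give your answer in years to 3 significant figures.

Set N₀·e^(rt) = 9988: e^(0.876·t) = 9988/285 = 35.046.
0.876·t = ln(35.046) = 3.5567, so t = 3.5567/0.876 = 4.0601.

4.06 years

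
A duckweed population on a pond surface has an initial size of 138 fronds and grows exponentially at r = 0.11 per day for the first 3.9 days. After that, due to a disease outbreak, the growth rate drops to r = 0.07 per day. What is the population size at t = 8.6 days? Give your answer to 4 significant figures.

Phase 1: N(3.9) = 138·e^(0.11×3.9) = 138·e^0.429 = 211.93.
Phase 2 runs for 8.6 − 3.9 = 4.7 days at r = 0.07.
N(8.6) = 211.93·e^(0.07×4.7) = 211.93·e^0.329 = 294.493.

294.5 fronds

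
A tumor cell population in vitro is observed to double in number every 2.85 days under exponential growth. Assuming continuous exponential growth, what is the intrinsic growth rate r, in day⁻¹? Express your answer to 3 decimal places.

r = ln(2)/t_d = 0.6931/2.85 = 0.24321.

0.243 per day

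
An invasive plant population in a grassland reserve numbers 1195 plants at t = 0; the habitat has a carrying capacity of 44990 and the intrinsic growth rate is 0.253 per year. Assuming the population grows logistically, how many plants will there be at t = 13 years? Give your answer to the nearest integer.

A = (K − N₀)/N₀ = (44990 − 1195)/1195 = 36.649.
N(t) = K/(1 + A·e^(−rt)) = 44990/(1 + 36.649×e^(−0.253×13)).
e^(−3.289) = 0.037291; denominator = 1 + 36.649×0.037291 = 2.3667.
N = 44990/2.3667 = 19009.9.

19010 plants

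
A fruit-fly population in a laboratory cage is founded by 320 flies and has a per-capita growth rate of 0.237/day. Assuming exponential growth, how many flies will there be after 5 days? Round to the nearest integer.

1047 flies

N(t) = N₀·e^(rt) = 320 × e^(0.237×5) = 320 × e^1.185.
e^1.185 ≈ 3.2707, so N ≈ 320 × 3.2707 = 1046.62.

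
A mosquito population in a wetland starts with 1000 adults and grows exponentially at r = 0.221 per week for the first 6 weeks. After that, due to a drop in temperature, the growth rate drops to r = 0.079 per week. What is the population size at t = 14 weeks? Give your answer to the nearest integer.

7085 adults

Phase 1: N(6) = 1000·e^(0.221×6) = 1000·e^1.326 = 3765.95.
Phase 2 runs for 14 − 6 = 8 weeks at r = 0.079.
N(14) = 3765.95·e^(0.079×8) = 3765.95·e^0.632 = 7085.14.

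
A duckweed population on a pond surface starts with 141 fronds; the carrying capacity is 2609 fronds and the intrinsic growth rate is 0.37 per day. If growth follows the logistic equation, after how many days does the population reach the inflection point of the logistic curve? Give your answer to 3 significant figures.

Logistic growth is fastest at N = K/2 = 1304.5.
A = (K − N₀)/N₀ = 17.504. Set K/(1 + A·e^(−rt)) = K/2 → A·e^(−rt) = 1.
e^(−0.37t) = 1/17.504 = 0.0571313, so t = ln(17.504)/0.37 = 2.8624/0.37 = 7.7362.

7.74 days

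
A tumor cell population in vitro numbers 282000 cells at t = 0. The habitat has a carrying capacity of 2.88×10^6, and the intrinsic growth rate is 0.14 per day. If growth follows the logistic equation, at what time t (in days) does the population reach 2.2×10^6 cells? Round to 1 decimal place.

A = (K − N₀)/N₀ = (2.88×10^6 − 282000)/282000 = 9.2128.
Solve 2.88×10^6/(1 + 9.2128·e^(−0.14t)) = 2.2×10^6: 1 + 9.2128·e^(−0.14t) = 1.3091, so e^(−0.14t) = 0.0335503.
−0.14·t = ln(0.0335503) = -3.3947, so t = 3.3947/0.14 = 24.248.

24.2 days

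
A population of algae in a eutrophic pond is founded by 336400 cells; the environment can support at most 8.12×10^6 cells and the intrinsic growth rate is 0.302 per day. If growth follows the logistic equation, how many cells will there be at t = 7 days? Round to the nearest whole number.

2140223 cells

A = (K − N₀)/N₀ = (8.12×10^6 − 336400)/336400 = 23.138.
N(t) = K/(1 + A·e^(−rt)) = 8.12×10^6/(1 + 23.138×e^(−0.302×7)).
e^(−2.114) = 0.12075; denominator = 1 + 23.138×0.12075 = 3.794.
N = 8.12×10^6/3.794 = 2.140223×10^6.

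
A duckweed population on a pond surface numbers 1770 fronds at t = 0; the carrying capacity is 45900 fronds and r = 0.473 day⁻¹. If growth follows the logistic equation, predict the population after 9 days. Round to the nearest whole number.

A = (K − N₀)/N₀ = (45900 − 1770)/1770 = 24.932.
N(t) = K/(1 + A·e^(−rt)) = 45900/(1 + 24.932×e^(−0.473×9)).
e^(−4.257) = 0.014165; denominator = 1 + 24.932×0.014165 = 1.3532.
N = 45900/1.3532 = 33920.7.

33921 fronds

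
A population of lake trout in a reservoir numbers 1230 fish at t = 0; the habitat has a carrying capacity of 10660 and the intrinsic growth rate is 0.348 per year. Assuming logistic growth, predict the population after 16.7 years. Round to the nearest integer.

10421 fish

A = (K − N₀)/N₀ = (10660 − 1230)/1230 = 7.6667.
N(t) = K/(1 + A·e^(−rt)) = 10660/(1 + 7.6667×e^(−0.348×16.7)).
e^(−5.812) = 0.0029926; denominator = 1 + 7.6667×0.0029926 = 1.0229.
N = 10660/1.0229 = 10420.9.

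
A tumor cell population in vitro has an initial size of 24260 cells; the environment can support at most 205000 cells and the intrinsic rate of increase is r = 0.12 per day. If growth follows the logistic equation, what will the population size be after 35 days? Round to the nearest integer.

A = (K − N₀)/N₀ = (205000 − 24260)/24260 = 7.4501.
N(t) = K/(1 + A·e^(−rt)) = 205000/(1 + 7.4501×e^(−0.12×35)).
e^(−4.2) = 0.014996; denominator = 1 + 7.4501×0.014996 = 1.1117.
N = 205000/1.1117 = 184399.

184399 cells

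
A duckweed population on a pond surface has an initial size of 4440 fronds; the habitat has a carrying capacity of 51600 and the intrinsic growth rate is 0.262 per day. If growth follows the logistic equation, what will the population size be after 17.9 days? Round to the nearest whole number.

47012 fronds

A = (K − N₀)/N₀ = (51600 − 4440)/4440 = 10.622.
N(t) = K/(1 + A·e^(−rt)) = 51600/(1 + 10.622×e^(−0.262×17.9)).
e^(−4.69) = 0.0091885; denominator = 1 + 10.622×0.0091885 = 1.0976.
N = 51600/1.0976 = 47011.8.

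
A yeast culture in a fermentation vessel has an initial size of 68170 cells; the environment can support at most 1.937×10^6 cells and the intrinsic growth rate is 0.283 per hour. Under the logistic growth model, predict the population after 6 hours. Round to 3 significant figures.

322000 cells

A = (K − N₀)/N₀ = (1.937×10^6 − 68170)/68170 = 27.414.
N(t) = K/(1 + A·e^(−rt)) = 1.937×10^6/(1 + 27.414×e^(−0.283×6)).
e^(−1.698) = 0.18305; denominator = 1 + 27.414×0.18305 = 6.0182.
N = 1.937×10^6/6.0182 = 321859.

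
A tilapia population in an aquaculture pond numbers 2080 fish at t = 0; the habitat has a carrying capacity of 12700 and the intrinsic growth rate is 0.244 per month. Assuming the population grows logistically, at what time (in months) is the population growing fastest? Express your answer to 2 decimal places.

6.68 months

Logistic growth is fastest at N = K/2 = 6350.
A = (K − N₀)/N₀ = 5.1058. Set K/(1 + A·e^(−rt)) = K/2 → A·e^(−rt) = 1.
e^(−0.244t) = 1/5.1058 = 0.195857, so t = ln(5.1058)/0.244 = 1.6304/0.244 = 6.6818.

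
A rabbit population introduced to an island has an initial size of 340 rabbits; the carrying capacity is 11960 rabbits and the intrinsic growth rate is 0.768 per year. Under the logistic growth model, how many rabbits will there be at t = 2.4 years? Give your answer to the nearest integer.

1866 rabbits

A = (K − N₀)/N₀ = (11960 − 340)/340 = 34.176.
N(t) = K/(1 + A·e^(−rt)) = 11960/(1 + 34.176×e^(−0.768×2.4)).
e^(−1.843) = 0.15831; denominator = 1 + 34.176×0.15831 = 6.4105.
N = 11960/6.4105 = 1865.7.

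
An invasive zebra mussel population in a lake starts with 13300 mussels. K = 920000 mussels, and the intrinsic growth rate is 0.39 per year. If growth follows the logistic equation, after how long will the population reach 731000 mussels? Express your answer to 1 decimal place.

14.3 years

A = (K − N₀)/N₀ = (920000 − 13300)/13300 = 68.173.
Solve 920000/(1 + 68.173·e^(−0.39t)) = 731000: 1 + 68.173·e^(−0.39t) = 1.2585, so e^(−0.39t) = 0.00379256.
−0.39·t = ln(0.00379256) = -5.5747, so t = 5.5747/0.39 = 14.294.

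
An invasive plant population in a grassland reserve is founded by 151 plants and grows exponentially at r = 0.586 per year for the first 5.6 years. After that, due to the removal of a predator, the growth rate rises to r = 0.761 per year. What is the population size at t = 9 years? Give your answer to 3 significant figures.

53400 plants

Phase 1: N(5.6) = 151·e^(0.586×5.6) = 151·e^3.282 = 4019.37.
Phase 2 runs for 9 − 5.6 = 3.4 years at r = 0.761.
N(9) = 4019.37·e^(0.761×3.4) = 4019.37·e^2.587 = 53438.1.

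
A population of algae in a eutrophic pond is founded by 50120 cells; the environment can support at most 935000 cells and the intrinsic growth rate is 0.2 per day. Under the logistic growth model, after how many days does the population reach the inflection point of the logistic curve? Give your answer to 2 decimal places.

14.36 days

Logistic growth is fastest at N = K/2 = 467500.
A = (K − N₀)/N₀ = 17.655. Set K/(1 + A·e^(−rt)) = K/2 → A·e^(−rt) = 1.
e^(−0.2t) = 1/17.655 = 0.0566404, so t = ln(17.655)/0.2 = 2.871/0.2 = 14.355.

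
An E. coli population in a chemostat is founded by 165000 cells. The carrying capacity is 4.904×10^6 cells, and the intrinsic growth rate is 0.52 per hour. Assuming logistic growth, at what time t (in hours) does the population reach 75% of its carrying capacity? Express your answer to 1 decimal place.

A = (K − N₀)/N₀ = (4.904×10^6 − 165000)/165000 = 28.721.
Solve 4.904×10^6/(1 + 28.721·e^(−0.52t)) = 3.678×10^6: 1 + 28.721·e^(−0.52t) = 1.3333, so e^(−0.52t) = 0.0116058.
−0.52·t = ln(0.0116058) = -4.4562, so t = 4.4562/0.52 = 8.5697.

8.6 hours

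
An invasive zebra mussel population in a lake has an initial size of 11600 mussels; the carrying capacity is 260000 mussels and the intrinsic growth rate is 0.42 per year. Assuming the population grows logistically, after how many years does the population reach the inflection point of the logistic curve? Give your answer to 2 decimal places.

7.30 years

Logistic growth is fastest at N = K/2 = 130000.
A = (K − N₀)/N₀ = 21.414. Set K/(1 + A·e^(−rt)) = K/2 → A·e^(−rt) = 1.
e^(−0.42t) = 1/21.414 = 0.0466989, so t = ln(21.414)/0.42 = 3.064/0.42 = 7.2953.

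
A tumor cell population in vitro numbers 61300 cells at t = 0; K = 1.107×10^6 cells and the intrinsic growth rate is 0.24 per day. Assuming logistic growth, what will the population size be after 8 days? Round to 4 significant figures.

316200 cells

A = (K − N₀)/N₀ = (1.107×10^6 − 61300)/61300 = 17.059.
N(t) = K/(1 + A·e^(−rt)) = 1.107×10^6/(1 + 17.059×e^(−0.24×8)).
e^(−1.92) = 0.14661; denominator = 1 + 17.059×0.14661 = 3.5009.
N = 1.107×10^6/3.5009 = 316202.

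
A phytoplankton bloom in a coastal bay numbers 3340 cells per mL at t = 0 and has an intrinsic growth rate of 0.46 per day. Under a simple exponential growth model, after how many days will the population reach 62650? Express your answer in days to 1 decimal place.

Set N₀·e^(rt) = 62650: e^(0.46·t) = 62650/3340 = 18.757.
0.46·t = ln(18.757) = 2.9316, so t = 2.9316/0.46 = 6.373.

6.4 days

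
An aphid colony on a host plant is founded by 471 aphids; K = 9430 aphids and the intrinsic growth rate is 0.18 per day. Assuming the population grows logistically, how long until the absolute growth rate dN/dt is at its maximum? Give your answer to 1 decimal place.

16.4 days

Logistic growth is fastest at N = K/2 = 4715.
A = (K − N₀)/N₀ = 19.021. Set K/(1 + A·e^(−rt)) = K/2 → A·e^(−rt) = 1.
e^(−0.18t) = 1/19.021 = 0.0525728, so t = ln(19.021)/0.18 = 2.9456/0.18 = 16.364.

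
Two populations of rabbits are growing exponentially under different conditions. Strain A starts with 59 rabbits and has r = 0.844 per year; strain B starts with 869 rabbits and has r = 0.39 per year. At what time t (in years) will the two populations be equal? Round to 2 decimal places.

Set 59·e^(0.844t) = 869·e^(0.39t).
e^((0.844 − 0.39)t) = 869/59 → e^(0.454·t) = 14.729.
0.454·t = ln(14.729) = 2.6898, so t = 2.6898/0.454 = 5.9247.

5.92 years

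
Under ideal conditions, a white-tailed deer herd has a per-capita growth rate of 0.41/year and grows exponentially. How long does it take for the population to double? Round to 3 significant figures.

1.69 years

Doubling time t_d = ln(2)/r = 0.6931/0.41 = 1.6906.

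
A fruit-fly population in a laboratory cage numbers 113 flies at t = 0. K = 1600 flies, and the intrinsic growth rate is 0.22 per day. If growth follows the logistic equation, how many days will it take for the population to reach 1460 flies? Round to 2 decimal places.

A = (K − N₀)/N₀ = (1600 − 113)/113 = 13.159.
Solve 1600/(1 + 13.159·e^(−0.22t)) = 1460: 1 + 13.159·e^(−0.22t) = 1.0959, so e^(−0.22t) = 0.0072869.
−0.22·t = ln(0.0072869) = -4.9217, so t = 4.9217/0.22 = 22.371.

22.37 days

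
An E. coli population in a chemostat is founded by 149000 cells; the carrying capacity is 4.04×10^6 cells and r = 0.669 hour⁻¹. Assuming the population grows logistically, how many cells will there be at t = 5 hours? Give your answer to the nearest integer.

A = (K − N₀)/N₀ = (4.04×10^6 − 149000)/149000 = 26.114.
N(t) = K/(1 + A·e^(−rt)) = 4.04×10^6/(1 + 26.114×e^(−0.669×5)).
e^(−3.345) = 0.03526; denominator = 1 + 26.114×0.03526 = 1.9208.
N = 4.04×10^6/1.9208 = 2.103303×10^6.

2103303 cells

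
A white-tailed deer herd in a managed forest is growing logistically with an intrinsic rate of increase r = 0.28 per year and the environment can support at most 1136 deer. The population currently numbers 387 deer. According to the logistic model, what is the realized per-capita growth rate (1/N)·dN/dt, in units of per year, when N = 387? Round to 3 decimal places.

0.185 per year

(1/N)·dN/dt = r(1 − N/K) = 0.28 × (1 − 387/1136).
= 0.28 × 0.65933 = 0.18461.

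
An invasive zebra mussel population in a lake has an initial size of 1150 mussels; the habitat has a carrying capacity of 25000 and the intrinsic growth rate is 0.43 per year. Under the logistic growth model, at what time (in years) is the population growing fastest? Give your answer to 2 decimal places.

Logistic growth is fastest at N = K/2 = 12500.
A = (K − N₀)/N₀ = 20.739. Set K/(1 + A·e^(−rt)) = K/2 → A·e^(−rt) = 1.
e^(−0.43t) = 1/20.739 = 0.048218, so t = ln(20.739)/0.43 = 3.032/0.43 = 7.0512.

7.05 years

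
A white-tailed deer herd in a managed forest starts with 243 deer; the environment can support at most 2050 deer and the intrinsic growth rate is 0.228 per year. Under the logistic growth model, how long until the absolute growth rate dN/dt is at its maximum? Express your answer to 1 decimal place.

8.8 years

Logistic growth is fastest at N = K/2 = 1025.
A = (K − N₀)/N₀ = 7.4362. Set K/(1 + A·e^(−rt)) = K/2 → A·e^(−rt) = 1.
e^(−0.228t) = 1/7.4362 = 0.134477, so t = ln(7.4362)/0.228 = 2.0064/0.228 = 8.7998.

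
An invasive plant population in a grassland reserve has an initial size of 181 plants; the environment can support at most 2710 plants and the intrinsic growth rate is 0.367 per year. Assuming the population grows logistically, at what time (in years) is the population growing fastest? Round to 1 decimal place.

7.2 years

Logistic growth is fastest at N = K/2 = 1355.
A = (K − N₀)/N₀ = 13.972. Set K/(1 + A·e^(−rt)) = K/2 → A·e^(−rt) = 1.
e^(−0.367t) = 1/13.972 = 0.0715698, so t = ln(13.972)/0.367 = 2.6371/0.367 = 7.1855.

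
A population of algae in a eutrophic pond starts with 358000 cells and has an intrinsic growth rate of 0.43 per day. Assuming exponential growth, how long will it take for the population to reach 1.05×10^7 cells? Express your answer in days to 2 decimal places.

Set N₀·e^(rt) = 1.05×10^7: e^(0.43·t) = 1.05×10^7/358000 = 29.33.
0.43·t = ln(29.33) = 3.3786, so t = 3.3786/0.43 = 7.8572.

7.86 days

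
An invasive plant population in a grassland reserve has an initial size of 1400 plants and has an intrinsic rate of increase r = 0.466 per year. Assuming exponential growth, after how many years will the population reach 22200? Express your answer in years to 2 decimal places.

Set N₀·e^(rt) = 22200: e^(0.466·t) = 22200/1400 = 15.857.
0.466·t = ln(15.857) = 2.7636, so t = 2.7636/0.466 = 5.9305.

5.93 years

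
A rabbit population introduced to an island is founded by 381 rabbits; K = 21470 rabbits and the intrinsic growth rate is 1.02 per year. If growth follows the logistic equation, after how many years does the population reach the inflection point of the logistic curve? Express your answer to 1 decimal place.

3.9 years

Logistic growth is fastest at N = K/2 = 10735.
A = (K − N₀)/N₀ = 55.352. Set K/(1 + A·e^(−rt)) = K/2 → A·e^(−rt) = 1.
e^(−1.02t) = 1/55.352 = 0.0180663, so t = ln(55.352)/1.02 = 4.0137/1.02 = 3.935.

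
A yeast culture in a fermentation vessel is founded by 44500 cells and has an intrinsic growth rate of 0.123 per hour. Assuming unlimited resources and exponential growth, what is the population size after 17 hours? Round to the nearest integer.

N(t) = N₀·e^(rt) = 44500 × e^(0.123×17) = 44500 × e^2.091.
e^2.091 ≈ 8.093, so N ≈ 44500 × 8.093 = 360139.

360139 cells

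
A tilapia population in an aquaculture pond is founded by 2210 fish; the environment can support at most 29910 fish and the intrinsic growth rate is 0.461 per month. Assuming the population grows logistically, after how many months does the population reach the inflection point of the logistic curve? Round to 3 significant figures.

Logistic growth is fastest at N = K/2 = 14955.
A = (K − N₀)/N₀ = 12.534. Set K/(1 + A·e^(−rt)) = K/2 → A·e^(−rt) = 1.
e^(−0.461t) = 1/12.534 = 0.0797834, so t = ln(12.534)/0.461 = 2.5284/0.461 = 5.4847.

5.48 months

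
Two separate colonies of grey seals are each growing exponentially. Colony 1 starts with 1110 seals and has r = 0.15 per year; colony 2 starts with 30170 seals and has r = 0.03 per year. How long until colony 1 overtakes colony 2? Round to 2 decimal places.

Set 1110·e^(0.15t) = 30170·e^(0.03t).
e^((0.15 − 0.03)t) = 30170/1110 → e^(0.12·t) = 27.18.
0.12·t = ln(27.18) = 3.3025, so t = 3.3025/0.12 = 27.521.

27.52 years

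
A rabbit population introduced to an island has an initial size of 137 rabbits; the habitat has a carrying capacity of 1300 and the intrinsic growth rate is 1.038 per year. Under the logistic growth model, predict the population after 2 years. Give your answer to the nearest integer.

630 rabbits

A = (K − N₀)/N₀ = (1300 − 137)/137 = 8.4891.
N(t) = K/(1 + A·e^(−rt)) = 1300/(1 + 8.4891×e^(−1.038×2)).
e^(−2.076) = 0.12543; denominator = 1 + 8.4891×0.12543 = 2.0648.
N = 1300/2.0648 = 629.604.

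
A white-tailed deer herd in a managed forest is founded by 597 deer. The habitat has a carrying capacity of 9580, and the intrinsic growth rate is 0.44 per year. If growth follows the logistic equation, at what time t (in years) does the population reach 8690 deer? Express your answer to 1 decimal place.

A = (K − N₀)/N₀ = (9580 − 597)/597 = 15.047.
Solve 9580/(1 + 15.047·e^(−0.44t)) = 8690: 1 + 15.047·e^(−0.44t) = 1.1024, so e^(−0.44t) = 0.00680649.
−0.44·t = ln(0.00680649) = -4.9899, so t = 4.9899/0.44 = 11.341.

11.3 years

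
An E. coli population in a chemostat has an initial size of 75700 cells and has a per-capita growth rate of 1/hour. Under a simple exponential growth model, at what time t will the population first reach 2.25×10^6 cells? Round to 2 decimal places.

3.39 hours

Set N₀·e^(rt) = 2.25×10^6: e^(1·t) = 2.25×10^6/75700 = 29.723.
1·t = ln(29.723) = 3.3919, so t = 3.3919/1 = 3.3919.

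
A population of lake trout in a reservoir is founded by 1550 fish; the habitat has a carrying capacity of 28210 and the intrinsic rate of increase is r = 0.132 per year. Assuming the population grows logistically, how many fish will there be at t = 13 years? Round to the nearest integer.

6893 fish

A = (K − N₀)/N₀ = (28210 − 1550)/1550 = 17.2.
N(t) = K/(1 + A·e^(−rt)) = 28210/(1 + 17.2×e^(−0.132×13)).
e^(−1.716) = 0.17978; denominator = 1 + 17.2×0.17978 = 4.0923.
N = 28210/4.0923 = 6893.46.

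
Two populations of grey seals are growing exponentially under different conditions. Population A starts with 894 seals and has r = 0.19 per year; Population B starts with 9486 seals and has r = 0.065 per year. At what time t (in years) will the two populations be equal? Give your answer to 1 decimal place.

18.9 years

Set 894·e^(0.19t) = 9486·e^(0.065t).
e^((0.19 − 0.065)t) = 9486/894 → e^(0.125·t) = 10.611.
0.125·t = ln(10.611) = 2.3619, so t = 2.3619/0.125 = 18.895.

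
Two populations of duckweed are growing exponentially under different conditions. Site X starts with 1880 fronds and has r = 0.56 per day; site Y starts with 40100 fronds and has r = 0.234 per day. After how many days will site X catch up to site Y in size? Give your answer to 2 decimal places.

9.39 days

Set 1880·e^(0.56t) = 40100·e^(0.234t).
e^((0.56 − 0.234)t) = 40100/1880 → e^(0.326·t) = 21.33.
0.326·t = ln(21.33) = 3.0601, so t = 3.0601/0.326 = 9.3868.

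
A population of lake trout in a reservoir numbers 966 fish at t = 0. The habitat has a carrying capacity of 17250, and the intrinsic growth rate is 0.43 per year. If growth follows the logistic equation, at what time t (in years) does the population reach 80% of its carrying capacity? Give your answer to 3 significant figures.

A = (K − N₀)/N₀ = (17250 − 966)/966 = 16.857.
Solve 17250/(1 + 16.857·e^(−0.43t)) = 13800: 1 + 16.857·e^(−0.43t) = 1.25, so e^(−0.43t) = 0.0148305.
−0.43·t = ln(0.0148305) = -4.2111, so t = 4.2111/0.43 = 9.7932.

9.79 years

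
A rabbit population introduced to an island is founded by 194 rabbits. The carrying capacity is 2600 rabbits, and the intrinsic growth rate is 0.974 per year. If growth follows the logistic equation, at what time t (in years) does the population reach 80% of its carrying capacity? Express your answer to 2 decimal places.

4.01 years

A = (K − N₀)/N₀ = (2600 − 194)/194 = 12.402.
Solve 2600/(1 + 12.402·e^(−0.974t)) = 2080: 1 + 12.402·e^(−0.974t) = 1.25, so e^(−0.974t) = 0.0201579.
−0.974·t = ln(0.0201579) = -3.9042, so t = 3.9042/0.974 = 4.0084.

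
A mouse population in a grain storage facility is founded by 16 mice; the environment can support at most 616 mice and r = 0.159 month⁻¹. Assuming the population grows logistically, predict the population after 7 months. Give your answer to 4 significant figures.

46.24 mice

A = (K − N₀)/N₀ = (616 − 16)/16 = 37.5.
N(t) = K/(1 + A·e^(−rt)) = 616/(1 + 37.5×e^(−0.159×7)).
e^(−1.113) = 0.32857; denominator = 1 + 37.5×0.32857 = 13.321.
N = 616/13.321 = 46.2412.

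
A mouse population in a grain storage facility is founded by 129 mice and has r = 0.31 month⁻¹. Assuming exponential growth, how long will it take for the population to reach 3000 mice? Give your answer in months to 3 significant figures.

Set N₀·e^(rt) = 3000: e^(0.31·t) = 3000/129 = 23.256.
0.31·t = ln(23.256) = 3.1466, so t = 3.1466/0.31 = 10.15.

10.2 months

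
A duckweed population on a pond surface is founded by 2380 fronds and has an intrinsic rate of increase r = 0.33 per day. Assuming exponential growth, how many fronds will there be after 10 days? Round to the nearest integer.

N(t) = N₀·e^(rt) = 2380 × e^(0.33×10) = 2380 × e^3.3.
e^3.3 ≈ 27.113, so N ≈ 2380 × 27.113 = 64528.1.

64528 fronds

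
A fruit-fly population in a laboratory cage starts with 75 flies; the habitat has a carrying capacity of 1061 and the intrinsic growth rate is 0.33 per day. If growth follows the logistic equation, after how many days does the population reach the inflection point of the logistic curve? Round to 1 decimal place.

Logistic growth is fastest at N = K/2 = 530.5.
A = (K − N₀)/N₀ = 13.147. Set K/(1 + A·e^(−rt)) = K/2 → A·e^(−rt) = 1.
e^(−0.33t) = 1/13.147 = 0.0760649, so t = ln(13.147)/0.33 = 2.5762/0.33 = 7.8066.

7.8 days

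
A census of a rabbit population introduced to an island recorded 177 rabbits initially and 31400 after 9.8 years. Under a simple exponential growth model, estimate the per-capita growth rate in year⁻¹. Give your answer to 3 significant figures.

From N(t) = N₀·e^(rt): e^(r·9.8) = 31400/177 = 177.4.
r·9.8 = ln(177.4) = 5.1784, so r = 5.1784/9.8 = 0.52841.

0.528 per year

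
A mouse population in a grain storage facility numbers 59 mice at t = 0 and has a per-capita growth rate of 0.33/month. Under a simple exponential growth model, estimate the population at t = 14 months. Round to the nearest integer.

N(t) = N₀·e^(rt) = 59 × e^(0.33×14) = 59 × e^4.62.
e^4.62 ≈ 101.49, so N ≈ 59 × 101.49 = 5988.15.

5988 mice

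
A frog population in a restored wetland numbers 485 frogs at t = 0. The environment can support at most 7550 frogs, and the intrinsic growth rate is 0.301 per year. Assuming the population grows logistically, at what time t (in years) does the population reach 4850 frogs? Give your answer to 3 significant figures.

A = (K − N₀)/N₀ = (7550 − 485)/485 = 14.567.
Solve 7550/(1 + 14.567·e^(−0.301t)) = 4850: 1 + 14.567·e^(−0.301t) = 1.5567, so e^(−0.301t) = 0.0382166.
−0.301·t = ln(0.0382166) = -3.2645, so t = 3.2645/0.301 = 10.845.

10.8 years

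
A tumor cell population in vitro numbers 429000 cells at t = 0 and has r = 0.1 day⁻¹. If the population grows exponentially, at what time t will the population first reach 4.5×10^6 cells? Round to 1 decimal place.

Set N₀·e^(rt) = 4.5×10^6: e^(0.1·t) = 4.5×10^6/429000 = 10.49.
0.1·t = ln(10.49) = 2.3504, so t = 2.3504/0.1 = 23.504.

23.5 days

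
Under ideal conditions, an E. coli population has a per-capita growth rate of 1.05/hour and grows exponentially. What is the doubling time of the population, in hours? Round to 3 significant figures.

0.660 hours

Doubling time t_d = ln(2)/r = 0.6931/1.05 = 0.66014.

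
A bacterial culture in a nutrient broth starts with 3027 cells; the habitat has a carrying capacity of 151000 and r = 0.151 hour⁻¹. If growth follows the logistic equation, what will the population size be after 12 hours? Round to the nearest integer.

16807 cells

A = (K − N₀)/N₀ = (151000 − 3027)/3027 = 48.884.
N(t) = K/(1 + A·e^(−rt)) = 151000/(1 + 48.884×e^(−0.151×12)).
e^(−1.812) = 0.16333; denominator = 1 + 48.884×0.16333 = 8.9841.
N = 151000/8.9841 = 16807.4.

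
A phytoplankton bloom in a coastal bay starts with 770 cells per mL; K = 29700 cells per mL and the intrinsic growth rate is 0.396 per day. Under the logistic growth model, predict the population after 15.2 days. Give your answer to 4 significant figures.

A = (K − N₀)/N₀ = (29700 − 770)/770 = 37.571.
N(t) = K/(1 + A·e^(−rt)) = 29700/(1 + 37.571×e^(−0.396×15.2)).
e^(−6.019) = 0.0024316; denominator = 1 + 37.571×0.0024316 = 1.0914.
N = 29700/1.0914 = 27213.8.

27210 cells per mL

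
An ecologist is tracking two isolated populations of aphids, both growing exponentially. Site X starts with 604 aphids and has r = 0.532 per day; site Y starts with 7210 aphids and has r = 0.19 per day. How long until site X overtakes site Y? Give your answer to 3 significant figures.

Set 604·e^(0.532t) = 7210·e^(0.19t).
e^((0.532 − 0.19)t) = 7210/604 → e^(0.342·t) = 11.937.
0.342·t = ln(11.937) = 2.4797, so t = 2.4797/0.342 = 7.2504.

7.25 days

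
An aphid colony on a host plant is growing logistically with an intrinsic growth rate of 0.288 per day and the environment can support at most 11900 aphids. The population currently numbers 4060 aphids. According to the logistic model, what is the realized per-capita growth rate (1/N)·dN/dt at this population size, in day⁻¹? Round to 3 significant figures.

0.190 per day

(1/N)·dN/dt = r(1 − N/K) = 0.288 × (1 − 4060/11900).
= 0.288 × 0.65882 = 0.18974.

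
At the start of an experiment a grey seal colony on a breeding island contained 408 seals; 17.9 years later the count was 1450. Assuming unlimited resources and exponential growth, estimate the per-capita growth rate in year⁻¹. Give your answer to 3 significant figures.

From N(t) = N₀·e^(rt): e^(r·17.9) = 1450/408 = 3.5539.
r·17.9 = ln(3.5539) = 1.2681, so r = 1.2681/17.9 = 0.070841.

0.0708 per year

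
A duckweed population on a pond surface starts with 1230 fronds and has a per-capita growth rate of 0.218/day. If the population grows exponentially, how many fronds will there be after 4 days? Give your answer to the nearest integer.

N(t) = N₀·e^(rt) = 1230 × e^(0.218×4) = 1230 × e^0.872.
e^0.872 ≈ 2.3917, so N ≈ 1230 × 2.3917 = 2941.78.

2942 fronds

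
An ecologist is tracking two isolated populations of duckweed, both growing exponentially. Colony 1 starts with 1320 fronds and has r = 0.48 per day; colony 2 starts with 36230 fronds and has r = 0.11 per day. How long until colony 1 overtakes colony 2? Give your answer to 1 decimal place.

9.0 days

Set 1320·e^(0.48t) = 36230·e^(0.11t).
e^((0.48 − 0.11)t) = 36230/1320 → e^(0.37·t) = 27.447.
0.37·t = ln(27.447) = 3.3123, so t = 3.3123/0.37 = 8.952.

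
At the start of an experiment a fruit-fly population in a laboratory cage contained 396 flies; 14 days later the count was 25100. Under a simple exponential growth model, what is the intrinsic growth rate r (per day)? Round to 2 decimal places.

From N(t) = N₀·e^(rt): e^(r·14) = 25100/396 = 63.384.
r·14 = ln(63.384) = 4.1492, so r = 4.1492/14 = 0.29637.

0.30 per day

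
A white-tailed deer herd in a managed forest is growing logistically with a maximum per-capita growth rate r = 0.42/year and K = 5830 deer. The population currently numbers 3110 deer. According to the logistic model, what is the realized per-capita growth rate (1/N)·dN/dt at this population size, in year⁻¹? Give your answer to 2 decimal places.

(1/N)·dN/dt = r(1 − N/K) = 0.42 × (1 − 3110/5830).
= 0.42 × 0.46655 = 0.19595.

0.20 per year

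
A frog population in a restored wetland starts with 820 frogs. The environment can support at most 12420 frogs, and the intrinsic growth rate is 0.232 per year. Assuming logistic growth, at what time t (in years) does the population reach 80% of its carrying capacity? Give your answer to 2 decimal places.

A = (K − N₀)/N₀ = (12420 − 820)/820 = 14.146.
Solve 12420/(1 + 14.146·e^(−0.232t)) = 9936: 1 + 14.146·e^(−0.232t) = 1.25, so e^(−0.232t) = 0.0176724.
−0.232·t = ln(0.0176724) = -4.0358, so t = 4.0358/0.232 = 17.395.

17.40 years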